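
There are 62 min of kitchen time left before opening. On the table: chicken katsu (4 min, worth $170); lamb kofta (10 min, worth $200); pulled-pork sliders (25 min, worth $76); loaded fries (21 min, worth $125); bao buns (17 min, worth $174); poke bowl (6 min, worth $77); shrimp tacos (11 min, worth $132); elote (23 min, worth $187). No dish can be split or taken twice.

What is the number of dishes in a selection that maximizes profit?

The maximum profit within 62 min is 808.
chicken katsu + lamb kofta + bao buns + poke bowl + elote hits 808 at 60 min.
Any selection reaching 808 contains exactly 5 dishes.

5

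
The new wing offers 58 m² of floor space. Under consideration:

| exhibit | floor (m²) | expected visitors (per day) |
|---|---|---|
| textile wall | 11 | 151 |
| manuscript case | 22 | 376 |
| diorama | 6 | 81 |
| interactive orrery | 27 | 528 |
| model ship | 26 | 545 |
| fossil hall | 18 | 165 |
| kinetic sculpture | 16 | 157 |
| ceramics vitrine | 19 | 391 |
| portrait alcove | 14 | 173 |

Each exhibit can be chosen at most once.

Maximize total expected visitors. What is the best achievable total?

1087

Textile wall + model ship + ceramics vitrine uses 56 of the 58 m² and totals 1087.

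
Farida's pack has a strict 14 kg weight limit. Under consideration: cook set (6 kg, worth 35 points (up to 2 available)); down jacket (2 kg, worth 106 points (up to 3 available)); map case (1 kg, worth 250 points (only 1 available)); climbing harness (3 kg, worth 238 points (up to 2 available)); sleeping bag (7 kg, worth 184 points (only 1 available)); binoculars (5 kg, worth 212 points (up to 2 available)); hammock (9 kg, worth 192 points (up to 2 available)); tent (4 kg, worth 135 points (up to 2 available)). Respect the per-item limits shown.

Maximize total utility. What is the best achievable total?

1044

Density check — map case 250.00, climbing harness 79.33, down jacket 53.00 are the best per kg.
Best packing: down jacket + map case + 2×climbing harness + binoculars — 14 kg, 1044 total.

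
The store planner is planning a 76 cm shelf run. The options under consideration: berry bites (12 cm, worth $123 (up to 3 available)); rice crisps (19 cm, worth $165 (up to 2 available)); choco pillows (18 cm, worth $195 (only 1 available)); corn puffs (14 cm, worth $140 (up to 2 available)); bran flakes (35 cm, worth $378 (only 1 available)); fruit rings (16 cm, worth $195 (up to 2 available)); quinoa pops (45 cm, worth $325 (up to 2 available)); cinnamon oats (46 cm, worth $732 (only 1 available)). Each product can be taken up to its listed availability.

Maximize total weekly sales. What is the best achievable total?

1067

Density check — cinnamon oats 15.91, fruit rings 12.19, choco pillows 10.83, bran flakes 10.80 are the best per cm.
Taking the top-ratio products first gives berry bites + fruit rings + cinnamon oats for 1050 (74 cm).
Replace berry bites with corn puffs: the trade gains 17 net, giving 1067 at 76 cm.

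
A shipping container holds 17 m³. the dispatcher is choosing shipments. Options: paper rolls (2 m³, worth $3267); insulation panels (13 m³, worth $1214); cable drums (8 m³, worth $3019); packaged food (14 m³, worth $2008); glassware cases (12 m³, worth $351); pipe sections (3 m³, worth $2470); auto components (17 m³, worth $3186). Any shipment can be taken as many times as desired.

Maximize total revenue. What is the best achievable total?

By revenue per m³: paper rolls 1633.50, pipe sections 823.33, cable drums 377.38 lead.
Best packing: 8×paper rolls — 16 m³, 26136 total.

26136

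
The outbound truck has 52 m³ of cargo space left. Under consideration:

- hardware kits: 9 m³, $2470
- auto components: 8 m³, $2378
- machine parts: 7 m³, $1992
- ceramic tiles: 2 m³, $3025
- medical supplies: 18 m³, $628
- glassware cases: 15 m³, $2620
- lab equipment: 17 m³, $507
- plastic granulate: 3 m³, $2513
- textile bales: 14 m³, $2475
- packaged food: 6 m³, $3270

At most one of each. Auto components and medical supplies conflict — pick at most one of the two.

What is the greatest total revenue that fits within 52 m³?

By revenue per m³: ceramic tiles 1512.50, plastic granulate 837.67, packaged food 545.00, auto components 297.25 lead.
Greedy by ratio would take hardware kits + auto components + machine parts + ceramic tiles + plastic granulate + textile bales + packaged food: 49 m³ used, total 18123.
Dropping textile bales frees 14 m³; slotting in glassware cases (15 m³) lifts the total to 18268 at 50 m³.
Every other selection either busts 52 m³ or breaks a pairing rule or fails to beat 18268.

18268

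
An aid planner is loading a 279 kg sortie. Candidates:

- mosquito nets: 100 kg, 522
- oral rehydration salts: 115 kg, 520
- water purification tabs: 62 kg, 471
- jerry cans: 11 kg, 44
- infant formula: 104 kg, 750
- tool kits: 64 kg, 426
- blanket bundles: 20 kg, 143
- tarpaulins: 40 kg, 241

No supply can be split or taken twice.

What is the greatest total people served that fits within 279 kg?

1888

Ranking by ratio (people served/kg): water purification tabs 7.60, infant formula 7.21, blanket bundles 7.15.
The ratio heuristic lands on water purification tabs + jerry cans + infant formula + tool kits + blanket bundles (1834) but leaves 18 kg idle.
Dropping jerry cans and blanket bundles frees 31 kg; slotting in tarpaulins (40 kg) lifts the total to 1888 at 270 kg.
Runner-up water purification tabs + jerry cans + infant formula + tool kits + blanket bundles tops out at 1834.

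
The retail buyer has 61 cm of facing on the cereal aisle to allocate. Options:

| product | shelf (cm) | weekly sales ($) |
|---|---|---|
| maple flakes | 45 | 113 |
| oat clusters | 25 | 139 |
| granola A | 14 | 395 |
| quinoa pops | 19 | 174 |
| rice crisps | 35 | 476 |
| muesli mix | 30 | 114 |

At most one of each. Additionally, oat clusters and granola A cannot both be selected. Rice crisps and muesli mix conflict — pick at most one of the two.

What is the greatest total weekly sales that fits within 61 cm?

871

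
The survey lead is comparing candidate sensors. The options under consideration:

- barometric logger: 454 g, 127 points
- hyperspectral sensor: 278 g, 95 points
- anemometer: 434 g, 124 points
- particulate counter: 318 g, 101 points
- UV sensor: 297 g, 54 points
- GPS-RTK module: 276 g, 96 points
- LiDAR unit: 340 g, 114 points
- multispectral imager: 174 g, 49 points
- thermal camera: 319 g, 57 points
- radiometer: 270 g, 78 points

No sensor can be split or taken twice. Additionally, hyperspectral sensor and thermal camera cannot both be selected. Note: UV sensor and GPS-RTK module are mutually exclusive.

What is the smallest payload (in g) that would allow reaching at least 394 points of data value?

1212

Need the lightest bundle worth ≥ 394.
Taking hyperspectral sensor + particulate counter + GPS-RTK module + LiDAR unit gives 406 (≥ 394) for 1212 g.
Below 1212 g the best achievable stays under 394.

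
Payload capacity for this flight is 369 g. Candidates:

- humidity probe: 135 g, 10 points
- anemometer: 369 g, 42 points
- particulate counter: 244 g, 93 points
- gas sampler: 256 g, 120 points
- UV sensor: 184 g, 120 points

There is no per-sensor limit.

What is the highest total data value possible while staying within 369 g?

The ratio ordering already packs tightly: 2×UV sensor, 368 g, 240.
That's the maximum — no swap from here does better than 240.

240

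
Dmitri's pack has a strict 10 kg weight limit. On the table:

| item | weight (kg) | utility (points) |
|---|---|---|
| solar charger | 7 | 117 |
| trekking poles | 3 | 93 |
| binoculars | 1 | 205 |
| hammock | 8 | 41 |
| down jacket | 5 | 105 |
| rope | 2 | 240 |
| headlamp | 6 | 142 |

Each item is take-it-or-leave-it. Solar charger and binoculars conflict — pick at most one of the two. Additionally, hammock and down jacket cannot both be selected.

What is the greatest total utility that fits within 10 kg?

587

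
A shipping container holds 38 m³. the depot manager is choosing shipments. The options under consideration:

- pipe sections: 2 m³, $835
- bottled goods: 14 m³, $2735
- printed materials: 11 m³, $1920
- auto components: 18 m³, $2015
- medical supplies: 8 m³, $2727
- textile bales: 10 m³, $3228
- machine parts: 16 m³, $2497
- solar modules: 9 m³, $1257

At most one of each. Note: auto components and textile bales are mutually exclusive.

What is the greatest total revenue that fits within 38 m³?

Ranking by ratio (revenue/m³): pipe sections 417.50, medical supplies 340.88, textile bales 322.80, bottled goods 195.36.
The ratio ordering already packs tightly: pipe sections + bottled goods + medical supplies + textile bales, 34 m³, 9525.

9525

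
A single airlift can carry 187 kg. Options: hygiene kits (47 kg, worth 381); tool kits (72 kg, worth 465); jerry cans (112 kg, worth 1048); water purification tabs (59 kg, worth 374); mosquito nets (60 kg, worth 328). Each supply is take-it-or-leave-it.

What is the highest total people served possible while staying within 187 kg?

1513

Density check — jerry cans 9.36, hygiene kits 8.11, tool kits 6.46 are the best per kg.
Filling by ratio: hygiene kits + jerry cans for 1429, with 28 kg left unused.
Replace hygiene kits with tool kits: the trade gains 84 net, giving 1513 at 184 kg.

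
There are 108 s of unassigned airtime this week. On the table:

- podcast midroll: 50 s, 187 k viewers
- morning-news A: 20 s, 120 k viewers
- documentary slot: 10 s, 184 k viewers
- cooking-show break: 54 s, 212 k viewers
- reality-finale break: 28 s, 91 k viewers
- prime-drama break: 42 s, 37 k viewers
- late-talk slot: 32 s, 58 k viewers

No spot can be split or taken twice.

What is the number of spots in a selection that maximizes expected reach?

The maximum expected reach within 108 s is 582.
One optimal bundle: podcast midroll + morning-news A + documentary slot + reality-finale break (108 s).
Every optimal selection uses 4 spots.

4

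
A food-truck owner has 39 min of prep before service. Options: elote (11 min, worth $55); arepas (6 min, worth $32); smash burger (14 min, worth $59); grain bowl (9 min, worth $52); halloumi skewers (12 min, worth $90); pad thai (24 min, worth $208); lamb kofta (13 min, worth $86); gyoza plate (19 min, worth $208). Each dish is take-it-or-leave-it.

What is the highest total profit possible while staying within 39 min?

The ratio ordering already packs tightly: arepas + halloumi skewers + gyoza plate, 37 min, 330.
No other feasible combination exceeds 330.

330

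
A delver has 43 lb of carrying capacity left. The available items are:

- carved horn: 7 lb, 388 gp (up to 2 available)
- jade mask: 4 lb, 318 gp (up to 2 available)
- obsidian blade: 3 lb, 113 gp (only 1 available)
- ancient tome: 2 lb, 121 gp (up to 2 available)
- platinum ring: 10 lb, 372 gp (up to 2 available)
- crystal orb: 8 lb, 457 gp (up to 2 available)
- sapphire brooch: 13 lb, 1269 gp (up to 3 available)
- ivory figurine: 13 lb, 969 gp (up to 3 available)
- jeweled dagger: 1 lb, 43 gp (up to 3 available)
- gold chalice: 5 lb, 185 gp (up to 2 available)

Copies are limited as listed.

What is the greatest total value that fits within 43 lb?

Taking jade mask + 3×sapphire brooch: 43 lb used, 4125 in value.

4125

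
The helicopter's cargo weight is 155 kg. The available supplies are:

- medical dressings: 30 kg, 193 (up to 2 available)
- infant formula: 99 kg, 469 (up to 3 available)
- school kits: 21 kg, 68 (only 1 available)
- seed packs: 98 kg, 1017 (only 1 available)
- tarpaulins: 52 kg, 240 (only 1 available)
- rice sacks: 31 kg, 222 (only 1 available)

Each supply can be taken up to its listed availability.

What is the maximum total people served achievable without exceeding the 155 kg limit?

Best packing: school kits + seed packs + rice sacks — 150 kg, 1307 total.
The spare 5 kg is too small for any remaining supply, and no exchange beats 1307.

1307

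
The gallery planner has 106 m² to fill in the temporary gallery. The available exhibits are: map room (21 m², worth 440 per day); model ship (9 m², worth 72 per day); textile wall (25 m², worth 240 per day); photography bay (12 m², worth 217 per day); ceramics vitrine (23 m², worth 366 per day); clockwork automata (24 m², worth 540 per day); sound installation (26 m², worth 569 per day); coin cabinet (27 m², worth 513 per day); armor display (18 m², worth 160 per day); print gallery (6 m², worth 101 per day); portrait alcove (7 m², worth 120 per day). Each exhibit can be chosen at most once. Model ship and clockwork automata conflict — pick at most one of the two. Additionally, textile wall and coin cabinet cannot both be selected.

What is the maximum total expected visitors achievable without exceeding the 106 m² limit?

The ratio ordering already packs tightly: map room + clockwork automata + sound installation + coin cabinet + portrait alcove, 105 m², 2182.

2182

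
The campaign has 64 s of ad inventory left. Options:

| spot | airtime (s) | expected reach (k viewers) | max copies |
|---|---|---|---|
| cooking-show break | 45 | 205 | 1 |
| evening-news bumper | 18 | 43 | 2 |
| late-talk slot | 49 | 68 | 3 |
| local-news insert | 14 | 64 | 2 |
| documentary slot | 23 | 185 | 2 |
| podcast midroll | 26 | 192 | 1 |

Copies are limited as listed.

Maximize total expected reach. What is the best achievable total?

Ranking by ratio (expected reach/s): documentary slot 8.04, podcast midroll 7.38, local-news insert 4.57, cooking-show break 4.56.
Greedy by ratio would take local-news insert + 2×documentary slot: 60 s used, total 434.
The 23 s tied up in documentary slot is better spent on podcast midroll — total rises to 441 (63 s).
Every other selection either busts 64 s or exceeds an availability limit or fails to beat 441.

441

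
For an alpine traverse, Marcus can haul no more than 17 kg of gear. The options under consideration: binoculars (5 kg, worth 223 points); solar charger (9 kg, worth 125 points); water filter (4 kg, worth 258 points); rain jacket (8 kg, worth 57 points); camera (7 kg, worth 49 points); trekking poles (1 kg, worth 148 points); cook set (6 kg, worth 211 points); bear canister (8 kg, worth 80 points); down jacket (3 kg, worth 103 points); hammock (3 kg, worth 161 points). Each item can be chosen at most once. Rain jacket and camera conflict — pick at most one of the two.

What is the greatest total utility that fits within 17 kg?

893

Best packing: binoculars + water filter + trekking poles + down jacket + hammock — 16 kg, 893 total.
Runner-up water filter + trekking poles + cook set + down jacket + hammock tops out at 881.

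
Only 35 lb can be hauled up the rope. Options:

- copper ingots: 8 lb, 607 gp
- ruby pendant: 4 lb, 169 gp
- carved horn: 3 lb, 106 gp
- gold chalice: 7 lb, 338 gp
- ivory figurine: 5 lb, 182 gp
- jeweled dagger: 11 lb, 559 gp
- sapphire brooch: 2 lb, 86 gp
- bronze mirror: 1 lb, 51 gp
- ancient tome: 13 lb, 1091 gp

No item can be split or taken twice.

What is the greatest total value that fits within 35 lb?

2394

Copper ingots + jeweled dagger + sapphire brooch + bronze mirror + ancient tome uses 35 of the 35 lb and totals 2394.
That's the maximum — no swap from here does better than 2394.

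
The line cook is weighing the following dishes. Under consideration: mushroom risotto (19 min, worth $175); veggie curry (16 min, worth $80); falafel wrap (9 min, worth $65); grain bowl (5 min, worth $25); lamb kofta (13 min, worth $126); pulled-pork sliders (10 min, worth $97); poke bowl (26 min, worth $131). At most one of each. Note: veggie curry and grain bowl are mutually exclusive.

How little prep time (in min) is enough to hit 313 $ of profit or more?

37

Look for the lowest-prep combination reaching 313.
mushroom risotto + grain bowl + lamb kofta: 326 profit at 37 min.
No combination under 37 min hits 313.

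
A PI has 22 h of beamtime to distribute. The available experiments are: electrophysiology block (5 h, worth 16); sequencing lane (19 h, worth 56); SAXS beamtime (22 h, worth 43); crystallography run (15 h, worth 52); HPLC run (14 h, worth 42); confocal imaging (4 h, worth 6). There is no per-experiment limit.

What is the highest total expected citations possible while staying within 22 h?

By expected citations per h: crystallography run 3.47, electrophysiology block 3.20, HPLC run 3.00, sequencing lane 2.95 lead.
Electrophysiology block + crystallography run uses 20 of the 22 h and totals 68.

68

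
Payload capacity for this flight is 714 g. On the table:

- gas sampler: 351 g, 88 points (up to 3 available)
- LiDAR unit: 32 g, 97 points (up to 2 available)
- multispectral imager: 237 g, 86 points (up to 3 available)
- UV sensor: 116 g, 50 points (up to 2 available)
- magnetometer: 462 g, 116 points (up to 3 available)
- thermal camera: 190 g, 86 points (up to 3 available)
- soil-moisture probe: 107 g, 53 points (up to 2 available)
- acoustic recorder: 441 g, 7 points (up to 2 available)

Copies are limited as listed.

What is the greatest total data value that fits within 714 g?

The ratio heuristic lands on 2×LiDAR unit + 2×thermal camera + 2×soil-moisture probe (472) but leaves 56 g idle.
Replace thermal camera with 2×UV sensor: the trade gains 14 net, giving 486 at 700 g.
The spare 14 g is too small for any remaining sensor, and no exchange beats 486.

486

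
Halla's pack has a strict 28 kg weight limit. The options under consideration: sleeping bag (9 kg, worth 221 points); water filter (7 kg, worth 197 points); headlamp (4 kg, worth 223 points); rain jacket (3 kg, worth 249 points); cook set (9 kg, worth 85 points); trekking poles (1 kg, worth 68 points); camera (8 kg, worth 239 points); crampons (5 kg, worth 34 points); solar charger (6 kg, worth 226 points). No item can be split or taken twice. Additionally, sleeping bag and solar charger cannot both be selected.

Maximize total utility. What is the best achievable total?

Ranking by ratio (utility/kg): rain jacket 83.00, trekking poles 68.00, headlamp 55.75.
The ratio heuristic lands on headlamp + rain jacket + trekking poles + camera + crampons + solar charger (1039) but leaves 1 kg idle.
Replace trekking poles and crampons with water filter: the trade gains 95 net, giving 1134 at 28 kg.
Runner-up headlamp + rain jacket + trekking poles + camera + crampons + solar charger tops out at 1039.

1134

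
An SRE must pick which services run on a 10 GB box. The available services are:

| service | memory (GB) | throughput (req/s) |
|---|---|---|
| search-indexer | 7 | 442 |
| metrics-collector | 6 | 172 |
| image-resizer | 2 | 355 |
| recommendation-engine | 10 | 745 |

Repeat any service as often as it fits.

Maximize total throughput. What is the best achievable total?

1775

Ranking by ratio (throughput/GB): image-resizer 177.50, recommendation-engine 74.50, search-indexer 63.14, metrics-collector 28.67.
Best packing: 5×image-resizer — 10 GB, 1775 total.
That's the maximum — no swap from here does better than 1775.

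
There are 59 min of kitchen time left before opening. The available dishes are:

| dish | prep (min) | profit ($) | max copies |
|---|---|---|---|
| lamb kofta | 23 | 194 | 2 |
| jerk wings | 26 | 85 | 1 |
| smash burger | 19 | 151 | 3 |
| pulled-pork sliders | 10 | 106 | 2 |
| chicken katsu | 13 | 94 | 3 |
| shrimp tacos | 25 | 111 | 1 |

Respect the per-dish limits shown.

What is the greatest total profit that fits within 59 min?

514

A density-first pass picks lamb kofta + 2×pulled-pork sliders + chicken katsu — 500 at 56 min.
The 36 min tied up in lamb kofta and chicken katsu is better spent on 2×smash burger — total rises to 514 (58 min).
The spare 1 min is too small for any remaining dish, and no exchange beats 514.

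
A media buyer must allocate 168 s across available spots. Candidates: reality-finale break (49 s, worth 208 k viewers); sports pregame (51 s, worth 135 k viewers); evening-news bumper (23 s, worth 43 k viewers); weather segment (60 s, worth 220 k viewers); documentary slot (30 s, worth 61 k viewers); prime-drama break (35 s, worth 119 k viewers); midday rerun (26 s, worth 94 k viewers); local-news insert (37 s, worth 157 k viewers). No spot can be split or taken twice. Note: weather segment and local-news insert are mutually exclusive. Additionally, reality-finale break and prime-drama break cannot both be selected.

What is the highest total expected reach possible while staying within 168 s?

594

Density check — reality-finale break 4.24, local-news insert 4.24, weather segment 3.67, midday rerun 3.62 are the best per s.
Reality-finale break + sports pregame + midday rerun + local-news insert uses 163 of the 168 s and totals 594.
No other feasible combination exceeds 594.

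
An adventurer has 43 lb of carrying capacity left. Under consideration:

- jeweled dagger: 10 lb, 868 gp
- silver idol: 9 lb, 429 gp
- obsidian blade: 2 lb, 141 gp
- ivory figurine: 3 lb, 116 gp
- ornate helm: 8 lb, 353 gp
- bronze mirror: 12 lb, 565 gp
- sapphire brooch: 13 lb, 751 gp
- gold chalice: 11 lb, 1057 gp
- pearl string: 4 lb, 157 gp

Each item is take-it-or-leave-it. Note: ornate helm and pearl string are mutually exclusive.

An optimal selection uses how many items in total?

4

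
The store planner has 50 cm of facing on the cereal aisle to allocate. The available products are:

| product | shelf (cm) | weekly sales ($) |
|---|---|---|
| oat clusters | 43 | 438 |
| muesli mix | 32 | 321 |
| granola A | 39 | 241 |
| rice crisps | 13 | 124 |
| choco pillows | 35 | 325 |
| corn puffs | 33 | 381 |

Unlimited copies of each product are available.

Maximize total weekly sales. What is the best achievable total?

505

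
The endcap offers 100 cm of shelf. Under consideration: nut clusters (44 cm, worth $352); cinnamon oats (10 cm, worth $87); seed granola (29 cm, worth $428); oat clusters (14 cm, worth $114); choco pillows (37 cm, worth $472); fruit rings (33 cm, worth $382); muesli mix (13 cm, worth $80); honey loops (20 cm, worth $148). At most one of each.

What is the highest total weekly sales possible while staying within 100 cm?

By weekly sales per cm: seed granola 14.76, choco pillows 12.76, fruit rings 11.58, cinnamon oats 8.70 lead.
Best packing: seed granola + choco pillows + fruit rings — 99 cm, 1282 total.
The spare 1 cm is too small for any remaining product, and no exchange beats 1282.

1282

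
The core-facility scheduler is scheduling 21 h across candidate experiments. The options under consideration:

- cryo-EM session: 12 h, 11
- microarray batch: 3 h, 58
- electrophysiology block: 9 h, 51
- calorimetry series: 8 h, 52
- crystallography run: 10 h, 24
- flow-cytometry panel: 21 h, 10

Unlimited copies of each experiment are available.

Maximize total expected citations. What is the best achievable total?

406

By expected citations per h: microarray batch 19.33, calorimetry series 6.50, electrophysiology block 5.67, crystallography run 2.40 lead.
Best packing: 7×microarray batch — 21 h, 406 total.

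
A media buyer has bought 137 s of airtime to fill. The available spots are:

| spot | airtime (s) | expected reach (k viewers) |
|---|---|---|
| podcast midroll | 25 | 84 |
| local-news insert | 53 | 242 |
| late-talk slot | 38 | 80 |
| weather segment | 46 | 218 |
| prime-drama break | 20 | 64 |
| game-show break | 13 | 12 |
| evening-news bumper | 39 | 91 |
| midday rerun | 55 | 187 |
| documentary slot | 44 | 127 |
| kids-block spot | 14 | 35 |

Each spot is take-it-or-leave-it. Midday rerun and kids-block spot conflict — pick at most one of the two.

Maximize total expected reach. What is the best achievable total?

559

A density-first pass picks podcast midroll + local-news insert + weather segment + game-show break — 556 at 137 s.
Replace podcast midroll and game-show break with prime-drama break + kids-block spot: the trade gains 3 net, giving 559 at 133 s.
Nothing else feasible within 137 s beats 559.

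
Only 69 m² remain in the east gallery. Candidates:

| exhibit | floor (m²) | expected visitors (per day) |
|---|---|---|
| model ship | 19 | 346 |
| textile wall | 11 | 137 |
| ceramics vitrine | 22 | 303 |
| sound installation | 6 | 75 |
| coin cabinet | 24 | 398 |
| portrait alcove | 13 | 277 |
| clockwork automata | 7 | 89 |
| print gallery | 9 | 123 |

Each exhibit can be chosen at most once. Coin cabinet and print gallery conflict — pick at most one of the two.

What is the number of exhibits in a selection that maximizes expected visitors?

5

Optimal total is 1185.
For example model ship + sound installation + coin cabinet + portrait alcove + clockwork automata achieves it, using 69 m².
Any selection reaching 1185 contains exactly 5 exhibits.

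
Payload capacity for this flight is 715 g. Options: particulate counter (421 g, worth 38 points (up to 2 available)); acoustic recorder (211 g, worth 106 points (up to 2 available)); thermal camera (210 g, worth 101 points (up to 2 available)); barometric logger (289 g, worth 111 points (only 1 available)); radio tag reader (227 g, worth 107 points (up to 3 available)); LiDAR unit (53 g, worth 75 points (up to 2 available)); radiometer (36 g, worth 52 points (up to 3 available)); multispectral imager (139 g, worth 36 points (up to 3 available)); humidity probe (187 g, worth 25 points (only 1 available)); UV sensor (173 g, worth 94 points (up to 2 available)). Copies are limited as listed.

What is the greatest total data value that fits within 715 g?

530

Ranking by ratio (data value/g): radiometer 1.44, LiDAR unit 1.42, UV sensor 0.54, acoustic recorder 0.50.
Taking 2×LiDAR unit + 3×radiometer + multispectral imager + 2×UV sensor: 699 g used, 530 in data value.
No other feasible combination exceeds 530.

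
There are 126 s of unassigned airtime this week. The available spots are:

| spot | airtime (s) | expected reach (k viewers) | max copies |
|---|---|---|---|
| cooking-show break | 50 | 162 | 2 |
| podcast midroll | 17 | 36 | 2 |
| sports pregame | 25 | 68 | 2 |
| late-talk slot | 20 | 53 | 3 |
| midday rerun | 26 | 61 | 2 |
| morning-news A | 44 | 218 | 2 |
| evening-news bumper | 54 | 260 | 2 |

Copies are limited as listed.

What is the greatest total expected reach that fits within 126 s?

556

Greedy by ratio would take sports pregame + 2×morning-news A: 113 s used, total 504.
Replace sports pregame and 2×morning-news A with podcast midroll + 2×evening-news bumper: the trade gains 52 net, giving 556 at 125 s.
That's the maximum — no swap from here does better than 556.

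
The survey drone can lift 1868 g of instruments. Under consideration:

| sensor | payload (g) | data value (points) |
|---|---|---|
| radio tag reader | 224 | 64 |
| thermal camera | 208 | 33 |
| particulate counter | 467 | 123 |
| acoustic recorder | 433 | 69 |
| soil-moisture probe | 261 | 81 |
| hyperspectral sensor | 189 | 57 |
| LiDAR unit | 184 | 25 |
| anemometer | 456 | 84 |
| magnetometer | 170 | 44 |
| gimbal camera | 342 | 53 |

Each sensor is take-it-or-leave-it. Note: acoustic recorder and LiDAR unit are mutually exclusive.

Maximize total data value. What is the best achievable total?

Taking the top-ratio sensors first gives radio tag reader + particulate counter + soil-moisture probe + hyperspectral sensor + anemometer + magnetometer for 453 (1767 g).
Replace anemometer with thermal camera + gimbal camera: the trade gains 2 net, giving 455 at 1861 g.

455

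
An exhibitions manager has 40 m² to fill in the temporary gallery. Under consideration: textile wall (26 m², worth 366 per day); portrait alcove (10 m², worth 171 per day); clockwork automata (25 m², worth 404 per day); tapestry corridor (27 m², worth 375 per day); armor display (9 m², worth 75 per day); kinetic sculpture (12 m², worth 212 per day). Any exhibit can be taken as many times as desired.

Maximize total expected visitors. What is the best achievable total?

684

Density check — kinetic sculpture 17.67, portrait alcove 17.10, clockwork automata 16.16, textile wall 14.08 are the best per m².
A density-first pass picks 3×kinetic sculpture — 636 at 36 m².
Dropping 3×kinetic sculpture frees 36 m²; slotting in 4×portrait alcove (40 m²) lifts the total to 684 at 40 m².
That's the maximum — no swap from here does better than 684.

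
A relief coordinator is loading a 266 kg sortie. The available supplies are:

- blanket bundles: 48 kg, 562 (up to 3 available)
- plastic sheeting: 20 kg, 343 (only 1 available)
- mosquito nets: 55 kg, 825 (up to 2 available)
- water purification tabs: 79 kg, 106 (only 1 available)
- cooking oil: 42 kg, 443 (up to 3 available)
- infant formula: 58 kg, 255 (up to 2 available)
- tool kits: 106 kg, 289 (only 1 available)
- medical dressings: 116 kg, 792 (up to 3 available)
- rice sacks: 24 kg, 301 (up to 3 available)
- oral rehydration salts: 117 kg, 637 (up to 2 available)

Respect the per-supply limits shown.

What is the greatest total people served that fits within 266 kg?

3481

Taking the top-ratio supplies first gives blanket bundles + plastic sheeting + 2×mosquito nets + 3×rice sacks for 3458 (250 kg).
Dropping blanket bundles and rice sacks frees 72 kg; slotting in 2×cooking oil (84 kg) lifts the total to 3481 at 262 kg.
That's the maximum — no swap from here does better than 3481.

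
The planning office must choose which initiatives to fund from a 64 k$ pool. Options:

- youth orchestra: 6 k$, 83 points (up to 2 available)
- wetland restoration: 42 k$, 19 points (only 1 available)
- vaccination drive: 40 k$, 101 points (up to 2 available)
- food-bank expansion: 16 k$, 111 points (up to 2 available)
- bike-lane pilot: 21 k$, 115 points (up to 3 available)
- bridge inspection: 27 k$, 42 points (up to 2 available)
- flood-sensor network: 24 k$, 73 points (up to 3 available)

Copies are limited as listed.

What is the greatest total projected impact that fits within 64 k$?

424

Density check — youth orchestra 13.83, food-bank expansion 6.94, bike-lane pilot 5.48 are the best per k$.
The ratio heuristic lands on 2×youth orchestra + 2×food-bank expansion (388) but leaves 20 k$ idle.
The 22 k$ tied up in youth orchestra and food-bank expansion is better spent on 2×bike-lane pilot — total rises to 424 (64 k$).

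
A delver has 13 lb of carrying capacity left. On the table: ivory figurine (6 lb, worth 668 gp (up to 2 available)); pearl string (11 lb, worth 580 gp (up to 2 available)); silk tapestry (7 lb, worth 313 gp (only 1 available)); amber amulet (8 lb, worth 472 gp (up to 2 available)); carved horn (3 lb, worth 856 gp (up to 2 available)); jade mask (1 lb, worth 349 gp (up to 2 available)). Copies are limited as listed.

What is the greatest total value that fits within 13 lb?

2729

Ranking by ratio (value/lb): jade mask 349.00, carved horn 285.33, ivory figurine 111.33, amber amulet 59.00.
Taking the top-ratio items first gives 2×carved horn + 2×jade mask for 2410 (8 lb).
The 1 lb tied up in jade mask is better spent on ivory figurine — total rises to 2729 (13 lb).
That's the maximum — no swap from here does better than 2729.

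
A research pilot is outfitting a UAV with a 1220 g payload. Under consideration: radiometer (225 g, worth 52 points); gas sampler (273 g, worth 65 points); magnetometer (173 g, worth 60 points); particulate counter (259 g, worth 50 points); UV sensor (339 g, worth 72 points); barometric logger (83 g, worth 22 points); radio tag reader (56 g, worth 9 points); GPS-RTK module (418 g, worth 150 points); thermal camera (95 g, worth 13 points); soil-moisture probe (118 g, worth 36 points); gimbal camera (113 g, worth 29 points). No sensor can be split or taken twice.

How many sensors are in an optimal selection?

The maximum data value within 1220 g is 363.
For example radiometer + gas sampler + magnetometer + GPS-RTK module + soil-moisture probe achieves it, using 1207 g.
Every optimal selection uses 5 sensors.

5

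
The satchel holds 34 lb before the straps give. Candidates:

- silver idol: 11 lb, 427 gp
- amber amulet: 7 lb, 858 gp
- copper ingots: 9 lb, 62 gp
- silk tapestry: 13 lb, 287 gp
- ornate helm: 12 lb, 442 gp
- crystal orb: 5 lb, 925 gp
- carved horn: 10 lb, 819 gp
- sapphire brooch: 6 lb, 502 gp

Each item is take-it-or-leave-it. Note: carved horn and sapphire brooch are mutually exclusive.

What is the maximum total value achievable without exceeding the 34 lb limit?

Taking amber amulet + ornate helm + crystal orb + carved horn: 34 lb used, 3044 in value.
Next best is silver idol + amber amulet + crystal orb + carved horn at 3029 (33 lb) — short by 15.

3044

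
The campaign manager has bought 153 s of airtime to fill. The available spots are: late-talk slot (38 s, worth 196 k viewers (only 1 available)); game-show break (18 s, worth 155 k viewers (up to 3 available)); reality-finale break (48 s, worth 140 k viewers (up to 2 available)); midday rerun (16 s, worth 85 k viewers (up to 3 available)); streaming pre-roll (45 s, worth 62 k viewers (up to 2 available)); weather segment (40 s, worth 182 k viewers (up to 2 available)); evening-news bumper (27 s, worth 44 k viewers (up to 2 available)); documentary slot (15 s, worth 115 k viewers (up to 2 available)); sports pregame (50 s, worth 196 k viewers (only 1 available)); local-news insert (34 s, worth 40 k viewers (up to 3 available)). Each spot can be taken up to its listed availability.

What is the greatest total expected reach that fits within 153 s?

Filling by ratio: 3×game-show break + 3×midday rerun + 2×documentary slot for 950, with 21 s left unused.
Replace game-show break with late-talk slot: the trade gains 41 net, giving 991 at 152 s.
No other feasible combination exceeds 991.

991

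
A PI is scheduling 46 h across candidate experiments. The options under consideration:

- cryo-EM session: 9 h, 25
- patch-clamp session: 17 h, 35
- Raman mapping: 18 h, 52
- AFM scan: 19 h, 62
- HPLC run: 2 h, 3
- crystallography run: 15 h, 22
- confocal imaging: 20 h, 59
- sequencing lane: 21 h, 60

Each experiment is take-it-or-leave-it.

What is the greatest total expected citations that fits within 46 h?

139

Density check — AFM scan 3.26, confocal imaging 2.95, Raman mapping 2.89 are the best per h.
Filling by ratio: AFM scan + HPLC run + confocal imaging for 124, with 5 h left unused.
Replace HPLC run and confocal imaging with cryo-EM session + Raman mapping: the trade gains 15 net, giving 139 at 46 h.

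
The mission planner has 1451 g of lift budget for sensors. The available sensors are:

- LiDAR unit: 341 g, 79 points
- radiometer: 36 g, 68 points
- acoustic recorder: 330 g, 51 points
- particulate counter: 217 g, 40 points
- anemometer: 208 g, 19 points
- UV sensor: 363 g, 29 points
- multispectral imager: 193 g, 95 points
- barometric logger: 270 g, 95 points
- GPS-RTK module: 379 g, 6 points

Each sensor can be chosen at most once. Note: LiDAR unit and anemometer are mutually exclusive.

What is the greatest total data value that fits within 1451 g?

By data value per g: radiometer 1.89, multispectral imager 0.49, barometric logger 0.35, LiDAR unit 0.23 lead.
LiDAR unit + radiometer + acoustic recorder + particulate counter + multispectral imager + barometric logger uses 1387 of the 1451 g and totals 428.
The closest alternative, LiDAR unit + radiometer + particulate counter + UV sensor + multispectral imager + barometric logger, reaches only 406.

428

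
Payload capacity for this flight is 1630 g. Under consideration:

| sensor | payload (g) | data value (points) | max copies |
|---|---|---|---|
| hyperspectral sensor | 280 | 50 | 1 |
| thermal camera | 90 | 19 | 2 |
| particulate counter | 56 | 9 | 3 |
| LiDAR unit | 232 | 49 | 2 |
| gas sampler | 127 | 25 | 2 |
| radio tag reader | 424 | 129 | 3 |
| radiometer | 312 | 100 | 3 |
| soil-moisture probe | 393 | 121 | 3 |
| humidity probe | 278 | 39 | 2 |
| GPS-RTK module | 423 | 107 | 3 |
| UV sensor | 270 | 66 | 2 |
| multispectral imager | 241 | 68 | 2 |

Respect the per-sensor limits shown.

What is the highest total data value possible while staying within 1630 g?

Density check — radiometer 0.32, soil-moisture probe 0.31, radio tag reader 0.30, multispectral imager 0.28 are the best per g.
The ratio ordering already packs tightly: particulate counter + 3×radiometer + soil-moisture probe + multispectral imager, 1626 g, 498.
No other feasible combination exceeds 498.

498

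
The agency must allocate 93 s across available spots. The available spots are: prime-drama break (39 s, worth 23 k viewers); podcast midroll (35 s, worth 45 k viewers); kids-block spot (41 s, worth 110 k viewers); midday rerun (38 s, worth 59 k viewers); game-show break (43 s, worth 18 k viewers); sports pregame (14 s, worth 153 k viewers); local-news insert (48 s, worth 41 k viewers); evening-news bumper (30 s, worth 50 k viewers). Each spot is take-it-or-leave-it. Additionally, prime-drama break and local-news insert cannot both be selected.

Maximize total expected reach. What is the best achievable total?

322

A density-first pass picks kids-block spot + sports pregame + evening-news bumper — 313 at 85 s.
Replace evening-news bumper with midday rerun: the trade gains 9 net, giving 322 at 93 s.
Runner-up kids-block spot + sports pregame + evening-news bumper tops out at 313.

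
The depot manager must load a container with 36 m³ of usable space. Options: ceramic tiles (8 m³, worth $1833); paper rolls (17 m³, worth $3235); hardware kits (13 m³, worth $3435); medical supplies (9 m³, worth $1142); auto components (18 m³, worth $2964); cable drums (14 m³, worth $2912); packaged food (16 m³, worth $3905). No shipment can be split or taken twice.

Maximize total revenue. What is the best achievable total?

Taking the top-ratio shipments first gives hardware kits + packaged food for 7340 (29 m³).
The 16 m³ tied up in packaged food is better spent on ceramic tiles + cable drums — total rises to 8180 (35 m³).

8180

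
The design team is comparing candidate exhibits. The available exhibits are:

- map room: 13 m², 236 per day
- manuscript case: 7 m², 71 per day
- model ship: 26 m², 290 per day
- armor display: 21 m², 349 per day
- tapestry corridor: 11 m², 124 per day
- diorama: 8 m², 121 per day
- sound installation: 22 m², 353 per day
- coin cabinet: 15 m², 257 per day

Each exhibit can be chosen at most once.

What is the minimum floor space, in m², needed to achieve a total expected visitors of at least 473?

Minimise m² subject to total expected visitors ≥ 473.
map room + coin cabinet reaches 493 using 28 m².
No combination under 28 m² hits 473.

28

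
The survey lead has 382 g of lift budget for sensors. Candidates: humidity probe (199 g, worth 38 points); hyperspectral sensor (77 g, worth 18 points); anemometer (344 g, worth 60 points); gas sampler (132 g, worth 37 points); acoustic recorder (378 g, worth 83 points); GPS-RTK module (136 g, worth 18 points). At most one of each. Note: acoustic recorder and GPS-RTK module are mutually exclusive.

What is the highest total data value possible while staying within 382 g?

83

Greedy by ratio would take hyperspectral sensor + gas sampler + GPS-RTK module: 345 g used, total 73.
The 345 g tied up in hyperspectral sensor and gas sampler and GPS-RTK module is better spent on acoustic recorder — total rises to 83 (378 g).
Runner-up humidity probe + gas sampler tops out at 75.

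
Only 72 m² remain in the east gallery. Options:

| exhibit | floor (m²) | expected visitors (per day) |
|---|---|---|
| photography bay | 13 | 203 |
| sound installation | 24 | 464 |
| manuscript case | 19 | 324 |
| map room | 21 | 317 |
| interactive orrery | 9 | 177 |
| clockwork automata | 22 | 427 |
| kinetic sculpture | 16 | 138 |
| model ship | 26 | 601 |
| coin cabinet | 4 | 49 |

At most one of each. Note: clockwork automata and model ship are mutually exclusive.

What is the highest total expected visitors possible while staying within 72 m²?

1445

Ranking by ratio (expected visitors/m²): model ship 23.12, interactive orrery 19.67, clockwork automata 19.41, sound installation 19.33.
Taking photography bay + sound installation + interactive orrery + model ship: 72 m² used, 1445 in expected visitors.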